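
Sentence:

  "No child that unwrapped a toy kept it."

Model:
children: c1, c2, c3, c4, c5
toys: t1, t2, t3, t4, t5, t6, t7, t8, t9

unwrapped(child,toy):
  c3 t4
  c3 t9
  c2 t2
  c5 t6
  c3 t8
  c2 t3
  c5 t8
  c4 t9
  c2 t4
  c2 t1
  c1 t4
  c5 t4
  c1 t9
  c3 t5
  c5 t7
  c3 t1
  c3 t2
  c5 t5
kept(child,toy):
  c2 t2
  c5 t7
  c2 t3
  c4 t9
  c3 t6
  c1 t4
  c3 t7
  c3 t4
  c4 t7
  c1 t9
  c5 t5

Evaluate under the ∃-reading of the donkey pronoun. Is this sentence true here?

False

"it" takes "a toy" as antecedent — a donkey pronoun bound across the clause boundary.
Truth condition: for no (c,t) with unwrapped(c,t) does kept(c,t) hold.
Restrictor pairs — does the scope hold? (c1,t4):holds  (c1,t9):holds  (c2,t1):fails  (c2,t2):holds  (c2,t3):holds  (c2,t4):fails  (c3,t1):fails  (c3,t2):fails  (c3,t4):holds  (c3,t5):fails  (c3,t8):fails  (c3,t9):fails  (c4,t9):holds  (c5,t4):fails  (c5,t5):holds  (c5,t6):fails  (c5,t7):holds  (c5,t8):fails
Scope holds for 8 pair(s), so the sentence is false.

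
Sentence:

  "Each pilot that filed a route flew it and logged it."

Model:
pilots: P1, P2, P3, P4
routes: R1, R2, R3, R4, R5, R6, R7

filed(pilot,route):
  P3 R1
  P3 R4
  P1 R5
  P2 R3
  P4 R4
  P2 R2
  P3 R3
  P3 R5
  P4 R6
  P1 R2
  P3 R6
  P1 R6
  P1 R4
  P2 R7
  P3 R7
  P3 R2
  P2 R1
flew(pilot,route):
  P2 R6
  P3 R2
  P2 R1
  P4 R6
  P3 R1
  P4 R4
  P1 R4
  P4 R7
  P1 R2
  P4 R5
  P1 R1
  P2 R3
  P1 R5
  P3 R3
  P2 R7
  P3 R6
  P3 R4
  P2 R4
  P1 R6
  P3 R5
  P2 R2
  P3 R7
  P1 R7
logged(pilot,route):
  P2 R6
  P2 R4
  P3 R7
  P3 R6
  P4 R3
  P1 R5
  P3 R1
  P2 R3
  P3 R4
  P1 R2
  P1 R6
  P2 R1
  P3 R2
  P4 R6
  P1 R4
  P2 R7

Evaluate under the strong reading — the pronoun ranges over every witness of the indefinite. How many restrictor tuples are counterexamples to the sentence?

"it" takes "a route" as antecedent — a donkey pronoun bound across the clause boundary.
Strong reading: for every (p,r) with filed(p,r), flew(p,r) ∧ logged(p,r).
Restrictor pairs: (P1,R2) ✓  (P1,R4) ✓  (P1,R5) ✓  (P1,R6) ✓  (P2,R1) ✓  (P2,R2) ✗  (P2,R3) ✓  (P2,R7) ✓  (P3,R1) ✓  (P3,R2) ✓  (P3,R3) ✗  (P3,R4) ✓  (P3,R5) ✗  (P3,R6) ✓  (P3,R7) ✓  (P4,R4) ✗  (P4,R6) ✓
Counterexamples (restrictor pairs failing the scope): 4.

4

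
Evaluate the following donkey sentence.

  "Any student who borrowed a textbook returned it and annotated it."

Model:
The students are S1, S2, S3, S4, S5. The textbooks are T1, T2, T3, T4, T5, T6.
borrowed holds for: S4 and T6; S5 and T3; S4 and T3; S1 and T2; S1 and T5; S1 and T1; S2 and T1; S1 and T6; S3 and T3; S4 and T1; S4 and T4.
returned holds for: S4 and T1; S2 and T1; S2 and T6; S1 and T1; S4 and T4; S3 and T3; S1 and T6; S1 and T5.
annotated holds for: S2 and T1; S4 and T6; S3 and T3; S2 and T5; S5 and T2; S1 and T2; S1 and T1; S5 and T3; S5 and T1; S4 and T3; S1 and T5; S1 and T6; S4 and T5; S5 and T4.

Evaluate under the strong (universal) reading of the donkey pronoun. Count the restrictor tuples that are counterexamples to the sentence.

6

"it" takes "a textbook" as antecedent — a donkey pronoun bound across the clause boundary.
Strong reading: for every (s,t) with borrowed(s,t), returned(s,t) ∧ annotated(s,t).
Restrictor pairs: (S1,T1) ✓  (S1,T2) ✗  (S1,T5) ✓  (S1,T6) ✓  (S2,T1) ✓  (S3,T3) ✓  (S4,T1) ✗  (S4,T3) ✗  (S4,T4) ✗  (S4,T6) ✗  (S5,T3) ✗
Counterexamples (restrictor pairs failing the scope): 6.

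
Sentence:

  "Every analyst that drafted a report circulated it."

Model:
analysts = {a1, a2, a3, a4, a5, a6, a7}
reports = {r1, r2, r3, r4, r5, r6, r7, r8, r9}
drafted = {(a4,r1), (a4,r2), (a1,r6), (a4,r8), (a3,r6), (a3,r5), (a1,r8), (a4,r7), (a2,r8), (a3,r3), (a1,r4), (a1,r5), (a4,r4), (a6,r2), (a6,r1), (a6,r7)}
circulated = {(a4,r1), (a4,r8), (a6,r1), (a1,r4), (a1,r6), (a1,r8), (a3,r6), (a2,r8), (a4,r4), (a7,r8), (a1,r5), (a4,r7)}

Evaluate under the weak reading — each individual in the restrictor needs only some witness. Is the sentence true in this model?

"it" takes "a report" as antecedent — a donkey pronoun bound across the clause boundary.
Weak reading: every analyst a with some drafted-report has at least one drafted-report r such that circulated(a,r).
Per analyst: a1:✓  a2:✓  a3:✓  a4:✓  a6:✓
Every analyst in the restrictor has a witness.

True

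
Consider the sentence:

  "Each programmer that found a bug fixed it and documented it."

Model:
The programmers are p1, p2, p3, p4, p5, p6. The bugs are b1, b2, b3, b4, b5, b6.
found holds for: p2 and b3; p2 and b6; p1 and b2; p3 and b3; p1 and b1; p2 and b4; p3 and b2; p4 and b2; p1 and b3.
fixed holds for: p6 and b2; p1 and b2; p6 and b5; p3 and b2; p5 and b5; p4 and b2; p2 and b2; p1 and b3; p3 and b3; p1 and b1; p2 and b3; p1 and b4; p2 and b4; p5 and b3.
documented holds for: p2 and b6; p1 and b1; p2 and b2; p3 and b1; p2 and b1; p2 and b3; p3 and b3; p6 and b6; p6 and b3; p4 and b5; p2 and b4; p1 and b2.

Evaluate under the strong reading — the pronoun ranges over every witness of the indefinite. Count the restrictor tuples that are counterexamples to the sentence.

4

"it" takes "a bug" as antecedent — a donkey pronoun bound across the clause boundary.
Strong reading: for every (p,b) with found(p,b), fixed(p,b) ∧ documented(p,b).
Restrictor pairs: (p1,b1) ✓  (p1,b2) ✓  (p1,b3) ✗  (p2,b3) ✓  (p2,b4) ✓  (p2,b6) ✗  (p3,b2) ✗  (p3,b3) ✓  (p4,b2) ✗
Counterexamples (restrictor pairs failing the scope): 4.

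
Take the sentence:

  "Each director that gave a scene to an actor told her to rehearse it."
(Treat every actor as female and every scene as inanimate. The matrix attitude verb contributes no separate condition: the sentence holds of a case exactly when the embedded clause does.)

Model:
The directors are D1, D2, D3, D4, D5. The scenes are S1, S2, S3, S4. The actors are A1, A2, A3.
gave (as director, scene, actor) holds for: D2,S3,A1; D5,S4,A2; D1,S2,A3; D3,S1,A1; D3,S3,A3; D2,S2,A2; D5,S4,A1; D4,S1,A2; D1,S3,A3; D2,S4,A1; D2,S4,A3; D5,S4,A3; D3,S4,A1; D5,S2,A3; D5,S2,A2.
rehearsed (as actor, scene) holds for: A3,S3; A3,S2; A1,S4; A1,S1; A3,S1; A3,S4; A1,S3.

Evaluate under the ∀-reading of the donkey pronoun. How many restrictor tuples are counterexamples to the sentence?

"her" takes "an actor" as antecedent and "it" takes "a scene"; both are donkey pronouns co-varying with the restrictor.
Strong reading: for every (d,s,a) with gave(d,s,a), rehearsed(a,s).
Restrictor triples: (D1,S2,A3)→rehearsed(A3,S2) ✓  (D1,S3,A3)→rehearsed(A3,S3) ✓  (D2,S2,A2)→rehearsed(A2,S2) ✗  (D2,S3,A1)→rehearsed(A1,S3) ✓  (D2,S4,A1)→rehearsed(A1,S4) ✓  (D2,S4,A3)→rehearsed(A3,S4) ✓  (D3,S1,A1)→rehearsed(A1,S1) ✓  (D3,S3,A3)→rehearsed(A3,S3) ✓  (D3,S4,A1)→rehearsed(A1,S4) ✓  (D4,S1,A2)→rehearsed(A2,S1) ✗  (D5,S2,A2)→rehearsed(A2,S2) ✗  (D5,S2,A3)→rehearsed(A3,S2) ✓  (D5,S4,A1)→rehearsed(A1,S4) ✓  (D5,S4,A2)→rehearsed(A2,S4) ✗  (D5,S4,A3)→rehearsed(A3,S4) ✓
Counterexamples (restrictor triples failing the scope): 4.

4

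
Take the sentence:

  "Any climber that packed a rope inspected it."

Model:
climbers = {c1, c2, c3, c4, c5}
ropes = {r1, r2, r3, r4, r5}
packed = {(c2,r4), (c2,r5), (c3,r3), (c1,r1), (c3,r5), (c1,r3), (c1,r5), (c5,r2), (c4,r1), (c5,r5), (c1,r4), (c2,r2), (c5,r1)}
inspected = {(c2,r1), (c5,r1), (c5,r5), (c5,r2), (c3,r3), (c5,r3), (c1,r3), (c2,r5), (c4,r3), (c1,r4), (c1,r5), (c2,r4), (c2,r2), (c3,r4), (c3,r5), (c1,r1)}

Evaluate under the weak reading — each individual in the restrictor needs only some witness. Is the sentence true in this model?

"it" takes "a rope" as antecedent — a donkey pronoun bound across the clause boundary.
Weak reading: every climber c with some packed-rope has at least one packed-rope r such that inspected(c,r).
Per climber: c1:✓  c2:✓  c3:✓  c4:✗  c5:✓
c4 has no witness among its packed-ropes.

False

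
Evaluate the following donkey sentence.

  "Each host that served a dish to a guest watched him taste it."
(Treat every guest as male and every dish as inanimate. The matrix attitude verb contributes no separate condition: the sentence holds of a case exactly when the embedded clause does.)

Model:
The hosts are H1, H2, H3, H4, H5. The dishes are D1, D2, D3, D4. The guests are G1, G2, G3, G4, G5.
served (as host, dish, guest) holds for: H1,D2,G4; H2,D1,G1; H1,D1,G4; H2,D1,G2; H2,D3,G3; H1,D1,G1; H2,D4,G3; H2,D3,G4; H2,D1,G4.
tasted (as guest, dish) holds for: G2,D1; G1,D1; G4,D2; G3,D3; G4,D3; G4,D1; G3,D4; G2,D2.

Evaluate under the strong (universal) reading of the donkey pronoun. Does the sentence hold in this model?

True

"him" takes "a guest" as antecedent and "it" takes "a dish"; both are donkey pronouns co-varying with the restrictor.
Strong reading: for every (h,d,g) with served(h,d,g), tasted(g,d).
Restrictor triples: (H1,D1,G1)→tasted(G1,D1) ✓  (H1,D1,G4)→tasted(G4,D1) ✓  (H1,D2,G4)→tasted(G4,D2) ✓  (H2,D1,G1)→tasted(G1,D1) ✓  (H2,D1,G2)→tasted(G2,D1) ✓  (H2,D1,G4)→tasted(G4,D1) ✓  (H2,D3,G3)→tasted(G3,D3) ✓  (H2,D3,G4)→tasted(G4,D3) ✓  (H2,D4,G3)→tasted(G3,D4) ✓
Every restrictor triple satisfies the scope.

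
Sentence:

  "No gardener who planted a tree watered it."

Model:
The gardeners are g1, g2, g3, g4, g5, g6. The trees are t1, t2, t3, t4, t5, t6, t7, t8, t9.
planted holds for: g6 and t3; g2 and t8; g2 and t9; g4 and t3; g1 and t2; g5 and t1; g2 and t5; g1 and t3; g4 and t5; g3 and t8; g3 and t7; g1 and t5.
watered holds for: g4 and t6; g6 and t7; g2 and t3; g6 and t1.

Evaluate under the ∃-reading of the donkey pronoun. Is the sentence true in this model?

True

"it" takes "a tree" as antecedent — a donkey pronoun bound across the clause boundary.
Truth condition: for no (g,t) with planted(g,t) does watered(g,t) hold.
Restrictor pairs — does the scope hold? (g1,t2):fails  (g1,t3):fails  (g1,t5):fails  (g2,t5):fails  (g2,t8):fails  (g2,t9):fails  (g3,t7):fails  (g3,t8):fails  (g4,t3):fails  (g4,t5):fails  (g5,t1):fails  (g6,t3):fails
Scope holds for no restrictor pair, so the sentence is true.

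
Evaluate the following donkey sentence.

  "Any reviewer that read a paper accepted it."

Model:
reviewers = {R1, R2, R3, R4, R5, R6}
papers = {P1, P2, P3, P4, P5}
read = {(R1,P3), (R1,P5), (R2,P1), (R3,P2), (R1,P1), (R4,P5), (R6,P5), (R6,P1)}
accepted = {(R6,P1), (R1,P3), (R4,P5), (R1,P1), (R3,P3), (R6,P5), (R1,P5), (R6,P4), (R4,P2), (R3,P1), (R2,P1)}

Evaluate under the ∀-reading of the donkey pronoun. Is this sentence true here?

False

"it" takes "a paper" as antecedent — a donkey pronoun bound across the clause boundary.
Strong reading: for every (r,p) with read(r,p), accepted(r,p).
Restrictor pairs: (R1,P1) ✓  (R1,P3) ✓  (R1,P5) ✓  (R2,P1) ✓  (R3,P2) ✗  (R4,P5) ✓  (R6,P1) ✓  (R6,P5) ✓
Counterexample: (R3,P2) is in read but fails the scope.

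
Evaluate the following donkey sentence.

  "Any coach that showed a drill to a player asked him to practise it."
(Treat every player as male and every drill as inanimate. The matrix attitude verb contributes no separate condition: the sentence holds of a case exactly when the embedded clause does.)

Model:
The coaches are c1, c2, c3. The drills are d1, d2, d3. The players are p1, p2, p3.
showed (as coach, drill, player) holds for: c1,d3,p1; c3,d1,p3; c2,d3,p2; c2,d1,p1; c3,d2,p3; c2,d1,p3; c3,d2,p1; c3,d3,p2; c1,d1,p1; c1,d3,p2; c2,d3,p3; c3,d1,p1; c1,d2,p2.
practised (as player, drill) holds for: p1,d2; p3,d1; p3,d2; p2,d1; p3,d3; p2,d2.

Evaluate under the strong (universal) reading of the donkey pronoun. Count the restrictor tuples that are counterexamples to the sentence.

7

"him" takes "a player" as antecedent and "it" takes "a drill"; both are donkey pronouns co-varying with the restrictor.
Strong reading: for every (c,d,p) with showed(c,d,p), practised(p,d).
Restrictor triples: (c1,d1,p1)→practised(p1,d1) ✗  (c1,d2,p2)→practised(p2,d2) ✓  (c1,d3,p1)→practised(p1,d3) ✗  (c1,d3,p2)→practised(p2,d3) ✗  (c2,d1,p1)→practised(p1,d1) ✗  (c2,d1,p3)→practised(p3,d1) ✓  (c2,d3,p2)→practised(p2,d3) ✗  (c2,d3,p3)→practised(p3,d3) ✓  (c3,d1,p1)→practised(p1,d1) ✗  (c3,d1,p3)→practised(p3,d1) ✓  (c3,d2,p1)→practised(p1,d2) ✓  (c3,d2,p3)→practised(p3,d2) ✓  (c3,d3,p2)→practised(p2,d3) ✗
Counterexamples (restrictor triples failing the scope): 7.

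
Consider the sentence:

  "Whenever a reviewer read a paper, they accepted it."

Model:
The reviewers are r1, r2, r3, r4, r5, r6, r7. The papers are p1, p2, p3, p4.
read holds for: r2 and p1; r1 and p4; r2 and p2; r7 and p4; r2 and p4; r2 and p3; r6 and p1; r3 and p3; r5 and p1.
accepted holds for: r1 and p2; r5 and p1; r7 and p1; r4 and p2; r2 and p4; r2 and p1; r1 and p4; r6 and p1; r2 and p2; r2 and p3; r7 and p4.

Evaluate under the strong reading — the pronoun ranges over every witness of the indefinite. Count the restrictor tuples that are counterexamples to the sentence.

"it" takes "a paper" as antecedent — a donkey pronoun bound across the clause boundary.
Strong reading: for every (r,p) with read(r,p), accepted(r,p).
Restrictor pairs: (r1,p4) ✓  (r2,p1) ✓  (r2,p2) ✓  (r2,p3) ✓  (r2,p4) ✓  (r3,p3) ✗  (r5,p1) ✓  (r6,p1) ✓  (r7,p4) ✓
Counterexamples (restrictor pairs failing the scope): 1.

1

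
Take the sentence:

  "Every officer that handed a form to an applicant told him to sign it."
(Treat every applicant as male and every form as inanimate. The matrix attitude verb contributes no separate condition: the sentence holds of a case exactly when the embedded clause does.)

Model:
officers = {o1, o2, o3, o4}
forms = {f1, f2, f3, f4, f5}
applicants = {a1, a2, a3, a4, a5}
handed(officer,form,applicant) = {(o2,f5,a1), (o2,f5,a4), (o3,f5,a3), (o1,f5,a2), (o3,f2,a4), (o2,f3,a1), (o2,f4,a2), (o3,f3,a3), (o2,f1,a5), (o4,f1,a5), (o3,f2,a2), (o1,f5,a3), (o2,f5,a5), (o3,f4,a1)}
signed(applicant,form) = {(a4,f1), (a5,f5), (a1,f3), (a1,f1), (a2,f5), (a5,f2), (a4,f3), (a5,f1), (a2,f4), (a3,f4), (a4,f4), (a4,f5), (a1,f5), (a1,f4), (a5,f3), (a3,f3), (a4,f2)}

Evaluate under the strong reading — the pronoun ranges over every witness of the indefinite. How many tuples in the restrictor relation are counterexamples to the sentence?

"him" takes "an applicant" as antecedent and "it" takes "a form"; both are donkey pronouns co-varying with the restrictor.
Strong reading: for every (o,f,a) with handed(o,f,a), signed(a,f).
Restrictor triples: (o1,f5,a2)→signed(a2,f5) ✓  (o1,f5,a3)→signed(a3,f5) ✗  (o2,f1,a5)→signed(a5,f1) ✓  (o2,f3,a1)→signed(a1,f3) ✓  (o2,f4,a2)→signed(a2,f4) ✓  (o2,f5,a1)→signed(a1,f5) ✓  (o2,f5,a4)→signed(a4,f5) ✓  (o2,f5,a5)→signed(a5,f5) ✓  (o3,f2,a2)→signed(a2,f2) ✗  (o3,f2,a4)→signed(a4,f2) ✓  (o3,f3,a3)→signed(a3,f3) ✓  (o3,f4,a1)→signed(a1,f4) ✓  (o3,f5,a3)→signed(a3,f5) ✗  (o4,f1,a5)→signed(a5,f1) ✓
Counterexamples (restrictor triples failing the scope): 3.

3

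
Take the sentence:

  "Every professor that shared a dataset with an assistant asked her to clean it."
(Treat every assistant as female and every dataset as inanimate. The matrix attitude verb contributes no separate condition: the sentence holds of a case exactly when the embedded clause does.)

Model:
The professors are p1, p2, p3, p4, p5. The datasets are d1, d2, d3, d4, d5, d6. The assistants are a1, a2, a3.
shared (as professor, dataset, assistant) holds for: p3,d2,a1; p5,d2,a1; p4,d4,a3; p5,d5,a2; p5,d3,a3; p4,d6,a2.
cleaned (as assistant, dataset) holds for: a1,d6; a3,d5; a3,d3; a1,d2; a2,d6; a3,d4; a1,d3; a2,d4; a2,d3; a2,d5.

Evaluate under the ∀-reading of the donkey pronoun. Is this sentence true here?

"her" takes "an assistant" as antecedent and "it" takes "a dataset"; both are donkey pronouns co-varying with the restrictor.
Strong reading: for every (p,d,a) with shared(p,d,a), cleaned(a,d).
Restrictor triples: (p3,d2,a1)→cleaned(a1,d2) ✓  (p4,d4,a3)→cleaned(a3,d4) ✓  (p4,d6,a2)→cleaned(a2,d6) ✓  (p5,d2,a1)→cleaned(a1,d2) ✓  (p5,d3,a3)→cleaned(a3,d3) ✓  (p5,d5,a2)→cleaned(a2,d5) ✓
Every restrictor triple satisfies the scope.

True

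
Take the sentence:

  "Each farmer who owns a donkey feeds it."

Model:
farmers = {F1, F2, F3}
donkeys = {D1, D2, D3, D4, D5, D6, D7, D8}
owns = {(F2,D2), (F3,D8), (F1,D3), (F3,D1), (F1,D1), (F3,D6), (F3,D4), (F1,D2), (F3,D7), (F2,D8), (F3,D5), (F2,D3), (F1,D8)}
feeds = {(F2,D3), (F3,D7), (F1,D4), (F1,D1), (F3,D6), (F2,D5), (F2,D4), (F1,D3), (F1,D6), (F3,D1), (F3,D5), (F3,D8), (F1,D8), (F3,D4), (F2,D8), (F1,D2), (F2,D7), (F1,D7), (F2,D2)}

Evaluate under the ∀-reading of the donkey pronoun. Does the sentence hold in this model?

"it" takes "a donkey" as antecedent — a donkey pronoun bound across the clause boundary.
Strong reading: for every (f,d) with owns(f,d), feeds(f,d).
Restrictor pairs: (F1,D1) ✓  (F1,D2) ✓  (F1,D3) ✓  (F1,D8) ✓  (F2,D2) ✓  (F2,D3) ✓  (F2,D8) ✓  (F3,D1) ✓  (F3,D4) ✓  (F3,D5) ✓  (F3,D6) ✓  (F3,D7) ✓  (F3,D8) ✓
Every restrictor pair satisfies the scope.

True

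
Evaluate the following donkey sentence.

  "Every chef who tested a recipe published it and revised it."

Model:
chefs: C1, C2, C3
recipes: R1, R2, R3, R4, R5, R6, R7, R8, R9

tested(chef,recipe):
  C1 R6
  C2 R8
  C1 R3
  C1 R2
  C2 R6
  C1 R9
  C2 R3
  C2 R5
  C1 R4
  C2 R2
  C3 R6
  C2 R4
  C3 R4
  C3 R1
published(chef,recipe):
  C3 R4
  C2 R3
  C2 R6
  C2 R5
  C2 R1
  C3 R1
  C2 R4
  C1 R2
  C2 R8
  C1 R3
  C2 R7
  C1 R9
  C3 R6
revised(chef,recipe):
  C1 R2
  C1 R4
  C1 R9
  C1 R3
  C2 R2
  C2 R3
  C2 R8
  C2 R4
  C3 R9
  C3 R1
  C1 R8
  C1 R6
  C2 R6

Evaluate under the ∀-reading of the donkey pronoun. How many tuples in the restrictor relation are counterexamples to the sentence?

"it" takes "a recipe" as antecedent — a donkey pronoun bound across the clause boundary.
Strong reading: for every (c,r) with tested(c,r), published(c,r) ∧ revised(c,r).
Restrictor pairs: (C1,R2) ✓  (C1,R3) ✓  (C1,R4) ✗  (C1,R6) ✗  (C1,R9) ✓  (C2,R2) ✗  (C2,R3) ✓  (C2,R4) ✓  (C2,R5) ✗  (C2,R6) ✓  (C2,R8) ✓  (C3,R1) ✓  (C3,R4) ✗  (C3,R6) ✗
Counterexamples (restrictor pairs failing the scope): 6.

6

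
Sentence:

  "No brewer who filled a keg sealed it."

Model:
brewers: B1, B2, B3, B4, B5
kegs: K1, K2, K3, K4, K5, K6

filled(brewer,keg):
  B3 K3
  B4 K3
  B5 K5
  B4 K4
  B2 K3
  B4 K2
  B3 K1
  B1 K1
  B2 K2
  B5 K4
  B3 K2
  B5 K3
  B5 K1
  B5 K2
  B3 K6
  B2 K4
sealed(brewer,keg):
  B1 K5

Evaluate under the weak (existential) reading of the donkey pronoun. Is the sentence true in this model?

True

"it" takes "a keg" as antecedent — a donkey pronoun bound across the clause boundary.
Truth condition: for no (b,k) with filled(b,k) does sealed(b,k) hold.
Restrictor pairs — does the scope hold? (B1,K1):fails  (B2,K2):fails  (B2,K3):fails  (B2,K4):fails  (B3,K1):fails  (B3,K2):fails  (B3,K3):fails  (B3,K6):fails  (B4,K2):fails  (B4,K3):fails  (B4,K4):fails  (B5,K1):fails  (B5,K2):fails  (B5,K3):fails  (B5,K4):fails  (B5,K5):fails
Scope holds for no restrictor pair, so the sentence is true.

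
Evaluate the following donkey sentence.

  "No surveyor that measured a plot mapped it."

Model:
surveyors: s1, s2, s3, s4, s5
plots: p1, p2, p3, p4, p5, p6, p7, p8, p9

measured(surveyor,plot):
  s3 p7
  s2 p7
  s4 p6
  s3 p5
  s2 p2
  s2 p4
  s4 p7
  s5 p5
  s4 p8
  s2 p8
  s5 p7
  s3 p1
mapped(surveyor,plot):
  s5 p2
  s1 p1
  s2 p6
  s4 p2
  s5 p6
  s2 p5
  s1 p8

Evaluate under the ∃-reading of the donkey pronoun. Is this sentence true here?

"it" takes "a plot" as antecedent — a donkey pronoun bound across the clause boundary.
Truth condition: for no (s,p) with measured(s,p) does mapped(s,p) hold.
Restrictor pairs — does the scope hold? (s2,p2):fails  (s2,p4):fails  (s2,p7):fails  (s2,p8):fails  (s3,p1):fails  (s3,p5):fails  (s3,p7):fails  (s4,p6):fails  (s4,p7):fails  (s4,p8):fails  (s5,p5):fails  (s5,p7):fails
Scope holds for no restrictor pair, so the sentence is true.

True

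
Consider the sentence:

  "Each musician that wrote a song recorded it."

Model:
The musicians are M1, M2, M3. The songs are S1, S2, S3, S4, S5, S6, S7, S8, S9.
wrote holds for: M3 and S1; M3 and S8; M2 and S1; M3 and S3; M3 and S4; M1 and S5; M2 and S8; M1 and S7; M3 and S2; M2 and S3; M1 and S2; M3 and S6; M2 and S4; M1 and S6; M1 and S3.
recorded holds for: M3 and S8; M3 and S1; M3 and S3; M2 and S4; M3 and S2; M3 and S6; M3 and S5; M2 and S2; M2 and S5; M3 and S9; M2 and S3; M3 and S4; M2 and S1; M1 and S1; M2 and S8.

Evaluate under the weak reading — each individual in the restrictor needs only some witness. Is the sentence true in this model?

"it" takes "a song" as antecedent — a donkey pronoun bound across the clause boundary.
Weak reading: every musician m with some wrote-song has at least one wrote-song s such that recorded(m,s).
Per musician: M1:✗  M2:✓  M3:✓
M1 has no witness among its wrote-songs.

False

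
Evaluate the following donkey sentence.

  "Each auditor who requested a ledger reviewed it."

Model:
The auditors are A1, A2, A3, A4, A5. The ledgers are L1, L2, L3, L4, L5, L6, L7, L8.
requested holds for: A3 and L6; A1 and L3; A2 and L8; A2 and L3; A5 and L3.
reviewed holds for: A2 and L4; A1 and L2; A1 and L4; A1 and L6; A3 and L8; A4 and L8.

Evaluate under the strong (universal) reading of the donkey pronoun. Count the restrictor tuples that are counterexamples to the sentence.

5

"it" takes "a ledger" as antecedent — a donkey pronoun bound across the clause boundary.
Strong reading: for every (a,l) with requested(a,l), reviewed(a,l).
Restrictor pairs: (A1,L3) ✗  (A2,L3) ✗  (A2,L8) ✗  (A3,L6) ✗  (A5,L3) ✗
Counterexamples (restrictor pairs failing the scope): 5.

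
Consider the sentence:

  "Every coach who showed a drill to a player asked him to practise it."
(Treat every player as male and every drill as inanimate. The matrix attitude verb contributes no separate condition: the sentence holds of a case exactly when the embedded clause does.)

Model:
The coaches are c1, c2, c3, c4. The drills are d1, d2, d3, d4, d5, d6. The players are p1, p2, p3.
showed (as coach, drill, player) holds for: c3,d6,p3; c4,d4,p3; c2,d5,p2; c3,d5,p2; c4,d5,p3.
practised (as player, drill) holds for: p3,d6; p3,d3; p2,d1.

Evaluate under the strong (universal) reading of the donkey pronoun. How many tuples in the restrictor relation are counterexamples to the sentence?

"him" takes "a player" as antecedent and "it" takes "a drill"; both are donkey pronouns co-varying with the restrictor.
Strong reading: for every (c,d,p) with showed(c,d,p), practised(p,d).
Restrictor triples: (c2,d5,p2)→practised(p2,d5) ✗  (c3,d5,p2)→practised(p2,d5) ✗  (c3,d6,p3)→practised(p3,d6) ✓  (c4,d4,p3)→practised(p3,d4) ✗  (c4,d5,p3)→practised(p3,d5) ✗
Counterexamples (restrictor triples failing the scope): 4.

4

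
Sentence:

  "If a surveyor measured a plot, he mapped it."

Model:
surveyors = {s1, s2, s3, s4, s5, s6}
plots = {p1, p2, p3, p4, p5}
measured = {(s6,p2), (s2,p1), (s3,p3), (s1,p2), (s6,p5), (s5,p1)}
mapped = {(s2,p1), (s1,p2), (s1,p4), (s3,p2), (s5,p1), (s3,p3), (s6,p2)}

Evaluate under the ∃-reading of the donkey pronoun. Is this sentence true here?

"it" takes "a plot" as antecedent — a donkey pronoun bound across the clause boundary.
Weak reading: every surveyor s with some measured-plot has at least one measured-plot p such that mapped(s,p).
Per surveyor: s1:✓  s2:✓  s3:✓  s5:✓  s6:✓
Every surveyor in the restrictor has a witness.

True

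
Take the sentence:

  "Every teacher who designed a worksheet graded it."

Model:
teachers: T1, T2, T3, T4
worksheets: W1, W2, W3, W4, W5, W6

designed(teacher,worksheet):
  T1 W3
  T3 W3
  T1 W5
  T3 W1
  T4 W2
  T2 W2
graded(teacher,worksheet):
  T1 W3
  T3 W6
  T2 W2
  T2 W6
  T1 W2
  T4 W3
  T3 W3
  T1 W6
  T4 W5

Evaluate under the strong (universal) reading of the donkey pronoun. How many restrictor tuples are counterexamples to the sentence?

3

"it" takes "a worksheet" as antecedent — a donkey pronoun bound across the clause boundary.
Strong reading: for every (t,w) with designed(t,w), graded(t,w).
Restrictor pairs: (T1,W3) ✓  (T1,W5) ✗  (T2,W2) ✓  (T3,W1) ✗  (T3,W3) ✓  (T4,W2) ✗
Counterexamples (restrictor pairs failing the scope): 3.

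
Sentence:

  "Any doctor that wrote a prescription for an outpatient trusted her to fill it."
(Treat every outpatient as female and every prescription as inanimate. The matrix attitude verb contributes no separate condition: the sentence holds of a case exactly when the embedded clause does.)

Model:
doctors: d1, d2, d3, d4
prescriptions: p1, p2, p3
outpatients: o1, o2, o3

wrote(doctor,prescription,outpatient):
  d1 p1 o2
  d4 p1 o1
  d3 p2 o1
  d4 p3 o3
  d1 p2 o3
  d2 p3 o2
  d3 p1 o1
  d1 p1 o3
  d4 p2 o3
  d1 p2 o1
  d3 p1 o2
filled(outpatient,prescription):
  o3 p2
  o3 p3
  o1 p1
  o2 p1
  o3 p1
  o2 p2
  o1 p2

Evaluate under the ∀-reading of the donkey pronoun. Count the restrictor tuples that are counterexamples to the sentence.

1

"her" takes "an outpatient" as antecedent and "it" takes "a prescription"; both are donkey pronouns co-varying with the restrictor.
Strong reading: for every (d,p,o) with wrote(d,p,o), filled(o,p).
Restrictor triples: (d1,p1,o2)→filled(o2,p1) ✓  (d1,p1,o3)→filled(o3,p1) ✓  (d1,p2,o1)→filled(o1,p2) ✓  (d1,p2,o3)→filled(o3,p2) ✓  (d2,p3,o2)→filled(o2,p3) ✗  (d3,p1,o1)→filled(o1,p1) ✓  (d3,p1,o2)→filled(o2,p1) ✓  (d3,p2,o1)→filled(o1,p2) ✓  (d4,p1,o1)→filled(o1,p1) ✓  (d4,p2,o3)→filled(o3,p2) ✓  (d4,p3,o3)→filled(o3,p3) ✓
Counterexamples (restrictor triples failing the scope): 1.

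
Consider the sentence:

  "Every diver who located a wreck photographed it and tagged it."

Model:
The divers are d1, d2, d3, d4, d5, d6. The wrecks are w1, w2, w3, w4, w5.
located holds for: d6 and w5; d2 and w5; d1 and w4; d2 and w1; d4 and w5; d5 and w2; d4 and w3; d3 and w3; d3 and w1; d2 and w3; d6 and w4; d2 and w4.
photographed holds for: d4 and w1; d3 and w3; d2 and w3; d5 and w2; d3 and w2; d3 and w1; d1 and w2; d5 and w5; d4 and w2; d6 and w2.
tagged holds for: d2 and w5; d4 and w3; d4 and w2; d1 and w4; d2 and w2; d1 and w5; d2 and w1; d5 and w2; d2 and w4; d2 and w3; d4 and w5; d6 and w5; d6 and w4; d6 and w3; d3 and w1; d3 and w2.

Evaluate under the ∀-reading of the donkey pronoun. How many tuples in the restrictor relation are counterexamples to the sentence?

"it" takes "a wreck" as antecedent — a donkey pronoun bound across the clause boundary.
Strong reading: for every (d,w) with located(d,w), photographed(d,w) ∧ tagged(d,w).
Restrictor pairs: (d1,w4) ✗  (d2,w1) ✗  (d2,w3) ✓  (d2,w4) ✗  (d2,w5) ✗  (d3,w1) ✓  (d3,w3) ✗  (d4,w3) ✗  (d4,w5) ✗  (d5,w2) ✓  (d6,w4) ✗  (d6,w5) ✗
Counterexamples (restrictor pairs failing the scope): 9.

9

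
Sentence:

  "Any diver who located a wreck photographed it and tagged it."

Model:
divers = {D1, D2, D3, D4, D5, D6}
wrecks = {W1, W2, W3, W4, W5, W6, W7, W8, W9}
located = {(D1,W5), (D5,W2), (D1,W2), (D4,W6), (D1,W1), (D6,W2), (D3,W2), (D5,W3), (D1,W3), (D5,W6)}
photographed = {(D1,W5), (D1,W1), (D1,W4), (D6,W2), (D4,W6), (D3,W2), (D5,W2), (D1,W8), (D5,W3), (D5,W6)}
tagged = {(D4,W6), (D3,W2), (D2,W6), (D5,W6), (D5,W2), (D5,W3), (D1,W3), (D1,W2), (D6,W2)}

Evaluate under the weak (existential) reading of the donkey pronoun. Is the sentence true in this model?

False

"it" takes "a wreck" as antecedent — a donkey pronoun bound across the clause boundary.
Weak reading: every diver d with some located-wreck has at least one located-wreck w such that photographed(d,w) ∧ tagged(d,w).
Per diver: D1:✗  D3:✓  D4:✓  D5:✓  D6:✓
D1 has no witness among its located-wrecks.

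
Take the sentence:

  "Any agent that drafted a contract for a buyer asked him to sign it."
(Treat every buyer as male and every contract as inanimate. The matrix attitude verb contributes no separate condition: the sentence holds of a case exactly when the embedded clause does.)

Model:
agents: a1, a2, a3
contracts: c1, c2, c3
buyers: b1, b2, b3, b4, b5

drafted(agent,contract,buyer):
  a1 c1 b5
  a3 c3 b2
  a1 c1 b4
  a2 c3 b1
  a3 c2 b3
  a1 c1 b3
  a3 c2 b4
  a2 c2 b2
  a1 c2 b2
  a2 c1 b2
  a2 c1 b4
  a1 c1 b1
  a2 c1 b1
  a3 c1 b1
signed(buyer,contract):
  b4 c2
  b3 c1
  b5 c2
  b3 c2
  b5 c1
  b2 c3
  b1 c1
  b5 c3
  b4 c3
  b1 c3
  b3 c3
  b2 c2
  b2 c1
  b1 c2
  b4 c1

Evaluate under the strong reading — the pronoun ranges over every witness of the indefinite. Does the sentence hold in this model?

"him" takes "a buyer" as antecedent and "it" takes "a contract"; both are donkey pronouns co-varying with the restrictor.
Strong reading: for every (a,c,b) with drafted(a,c,b), signed(b,c).
Restrictor triples: (a1,c1,b1)→signed(b1,c1) ✓  (a1,c1,b3)→signed(b3,c1) ✓  (a1,c1,b4)→signed(b4,c1) ✓  (a1,c1,b5)→signed(b5,c1) ✓  (a1,c2,b2)→signed(b2,c2) ✓  (a2,c1,b1)→signed(b1,c1) ✓  (a2,c1,b2)→signed(b2,c1) ✓  (a2,c1,b4)→signed(b4,c1) ✓  (a2,c2,b2)→signed(b2,c2) ✓  (a2,c3,b1)→signed(b1,c3) ✓  (a3,c1,b1)→signed(b1,c1) ✓  (a3,c2,b3)→signed(b3,c2) ✓  (a3,c2,b4)→signed(b4,c2) ✓  (a3,c3,b2)→signed(b2,c3) ✓
Every restrictor triple satisfies the scope.

True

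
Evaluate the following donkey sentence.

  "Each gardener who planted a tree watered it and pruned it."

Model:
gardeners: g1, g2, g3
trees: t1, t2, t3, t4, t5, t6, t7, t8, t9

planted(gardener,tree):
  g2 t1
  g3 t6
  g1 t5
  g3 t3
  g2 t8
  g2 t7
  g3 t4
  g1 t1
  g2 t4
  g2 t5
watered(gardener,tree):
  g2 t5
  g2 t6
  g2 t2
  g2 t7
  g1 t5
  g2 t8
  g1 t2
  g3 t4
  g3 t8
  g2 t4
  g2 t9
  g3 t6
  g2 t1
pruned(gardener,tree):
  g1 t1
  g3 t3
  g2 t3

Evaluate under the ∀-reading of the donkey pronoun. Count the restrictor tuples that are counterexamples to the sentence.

10

"it" takes "a tree" as antecedent — a donkey pronoun bound across the clause boundary.
Strong reading: for every (g,t) with planted(g,t), watered(g,t) ∧ pruned(g,t).
Restrictor pairs: (g1,t1) ✗  (g1,t5) ✗  (g2,t1) ✗  (g2,t4) ✗  (g2,t5) ✗  (g2,t7) ✗  (g2,t8) ✗  (g3,t3) ✗  (g3,t4) ✗  (g3,t6) ✗
Counterexamples (restrictor pairs failing the scope): 10.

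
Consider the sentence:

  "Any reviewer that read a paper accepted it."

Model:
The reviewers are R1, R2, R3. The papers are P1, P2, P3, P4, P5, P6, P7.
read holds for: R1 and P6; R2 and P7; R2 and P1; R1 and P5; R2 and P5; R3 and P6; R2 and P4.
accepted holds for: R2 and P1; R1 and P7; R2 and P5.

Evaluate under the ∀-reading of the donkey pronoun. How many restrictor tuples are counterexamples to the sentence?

"it" takes "a paper" as antecedent — a donkey pronoun bound across the clause boundary.
Strong reading: for every (r,p) with read(r,p), accepted(r,p).
Restrictor pairs: (R1,P5) ✗  (R1,P6) ✗  (R2,P1) ✓  (R2,P4) ✗  (R2,P5) ✓  (R2,P7) ✗  (R3,P6) ✗
Counterexamples (restrictor pairs failing the scope): 5.

5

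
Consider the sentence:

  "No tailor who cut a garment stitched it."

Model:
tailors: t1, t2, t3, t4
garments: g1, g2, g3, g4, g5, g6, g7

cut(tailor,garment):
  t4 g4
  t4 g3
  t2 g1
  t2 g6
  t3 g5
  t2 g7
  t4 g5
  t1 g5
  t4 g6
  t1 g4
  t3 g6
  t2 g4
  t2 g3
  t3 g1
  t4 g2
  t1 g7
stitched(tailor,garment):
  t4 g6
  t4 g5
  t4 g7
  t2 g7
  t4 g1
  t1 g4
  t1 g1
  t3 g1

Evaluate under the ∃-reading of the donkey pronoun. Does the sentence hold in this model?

False

"it" takes "a garment" as antecedent — a donkey pronoun bound across the clause boundary.
Truth condition: for no (t,g) with cut(t,g) does stitched(t,g) hold.
Restrictor pairs — does the scope hold? (t1,g4):holds  (t1,g5):fails  (t1,g7):fails  (t2,g1):fails  (t2,g3):fails  (t2,g4):fails  (t2,g6):fails  (t2,g7):holds  (t3,g1):holds  (t3,g5):fails  (t3,g6):fails  (t4,g2):fails  (t4,g3):fails  (t4,g4):fails  (t4,g5):holds  (t4,g6):holds
Scope holds for 5 pair(s), so the sentence is false.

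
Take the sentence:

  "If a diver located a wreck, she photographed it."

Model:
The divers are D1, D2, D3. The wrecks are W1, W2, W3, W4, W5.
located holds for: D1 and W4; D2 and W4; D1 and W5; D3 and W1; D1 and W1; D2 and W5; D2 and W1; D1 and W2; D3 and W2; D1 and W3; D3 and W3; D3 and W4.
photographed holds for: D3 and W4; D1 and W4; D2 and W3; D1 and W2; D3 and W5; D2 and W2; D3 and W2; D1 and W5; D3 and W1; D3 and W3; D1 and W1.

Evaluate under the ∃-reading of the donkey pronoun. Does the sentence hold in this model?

"it" takes "a wreck" as antecedent — a donkey pronoun bound across the clause boundary.
Weak reading: every diver d with some located-wreck has at least one located-wreck w such that photographed(d,w).
Per diver: D1:✓  D2:✗  D3:✓
D2 has no witness among its located-wrecks.

False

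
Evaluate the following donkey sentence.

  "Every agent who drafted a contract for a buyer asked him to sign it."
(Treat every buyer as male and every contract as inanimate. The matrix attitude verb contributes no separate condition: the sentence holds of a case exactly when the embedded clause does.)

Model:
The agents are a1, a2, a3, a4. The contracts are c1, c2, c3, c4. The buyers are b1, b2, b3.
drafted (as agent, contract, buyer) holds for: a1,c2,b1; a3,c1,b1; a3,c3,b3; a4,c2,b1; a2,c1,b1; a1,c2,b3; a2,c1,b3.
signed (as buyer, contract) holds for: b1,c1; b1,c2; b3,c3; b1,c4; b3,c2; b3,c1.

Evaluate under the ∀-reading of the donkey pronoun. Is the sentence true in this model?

True

"him" takes "a buyer" as antecedent and "it" takes "a contract"; both are donkey pronouns co-varying with the restrictor.
Strong reading: for every (a,c,b) with drafted(a,c,b), signed(b,c).
Restrictor triples: (a1,c2,b1)→signed(b1,c2) ✓  (a1,c2,b3)→signed(b3,c2) ✓  (a2,c1,b1)→signed(b1,c1) ✓  (a2,c1,b3)→signed(b3,c1) ✓  (a3,c1,b1)→signed(b1,c1) ✓  (a3,c3,b3)→signed(b3,c3) ✓  (a4,c2,b1)→signed(b1,c2) ✓
Every restrictor triple satisfies the scope.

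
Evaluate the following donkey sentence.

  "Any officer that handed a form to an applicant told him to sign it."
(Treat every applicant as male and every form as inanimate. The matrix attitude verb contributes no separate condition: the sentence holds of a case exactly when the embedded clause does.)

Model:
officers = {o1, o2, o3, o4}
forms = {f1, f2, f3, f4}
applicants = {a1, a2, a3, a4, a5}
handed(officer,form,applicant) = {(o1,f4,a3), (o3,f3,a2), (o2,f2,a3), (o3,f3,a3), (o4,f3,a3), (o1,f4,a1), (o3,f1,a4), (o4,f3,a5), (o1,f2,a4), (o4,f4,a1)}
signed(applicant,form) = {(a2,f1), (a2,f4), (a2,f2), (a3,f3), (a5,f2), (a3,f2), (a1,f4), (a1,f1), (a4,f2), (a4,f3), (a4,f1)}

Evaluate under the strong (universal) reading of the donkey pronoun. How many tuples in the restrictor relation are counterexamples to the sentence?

3

"him" takes "an applicant" as antecedent and "it" takes "a form"; both are donkey pronouns co-varying with the restrictor.
Strong reading: for every (o,f,a) with handed(o,f,a), signed(a,f).
Restrictor triples: (o1,f2,a4)→signed(a4,f2) ✓  (o1,f4,a1)→signed(a1,f4) ✓  (o1,f4,a3)→signed(a3,f4) ✗  (o2,f2,a3)→signed(a3,f2) ✓  (o3,f1,a4)→signed(a4,f1) ✓  (o3,f3,a2)→signed(a2,f3) ✗  (o3,f3,a3)→signed(a3,f3) ✓  (o4,f3,a3)→signed(a3,f3) ✓  (o4,f3,a5)→signed(a5,f3) ✗  (o4,f4,a1)→signed(a1,f4) ✓
Counterexamples (restrictor triples failing the scope): 3.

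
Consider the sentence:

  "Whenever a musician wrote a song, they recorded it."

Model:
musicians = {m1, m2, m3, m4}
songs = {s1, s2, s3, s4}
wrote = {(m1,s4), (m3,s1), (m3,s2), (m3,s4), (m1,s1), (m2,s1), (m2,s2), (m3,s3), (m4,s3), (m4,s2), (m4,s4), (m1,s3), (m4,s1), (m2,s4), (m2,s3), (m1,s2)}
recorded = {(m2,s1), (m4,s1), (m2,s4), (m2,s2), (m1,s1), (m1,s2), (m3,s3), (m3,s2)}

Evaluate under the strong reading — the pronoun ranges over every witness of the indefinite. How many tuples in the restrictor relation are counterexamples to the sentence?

"it" takes "a song" as antecedent — a donkey pronoun bound across the clause boundary.
Strong reading: for every (m,s) with wrote(m,s), recorded(m,s).
Restrictor pairs: (m1,s1) ✓  (m1,s2) ✓  (m1,s3) ✗  (m1,s4) ✗  (m2,s1) ✓  (m2,s2) ✓  (m2,s3) ✗  (m2,s4) ✓  (m3,s1) ✗  (m3,s2) ✓  (m3,s3) ✓  (m3,s4) ✗  (m4,s1) ✓  (m4,s2) ✗  (m4,s3) ✗  (m4,s4) ✗
Counterexamples (restrictor pairs failing the scope): 8.

8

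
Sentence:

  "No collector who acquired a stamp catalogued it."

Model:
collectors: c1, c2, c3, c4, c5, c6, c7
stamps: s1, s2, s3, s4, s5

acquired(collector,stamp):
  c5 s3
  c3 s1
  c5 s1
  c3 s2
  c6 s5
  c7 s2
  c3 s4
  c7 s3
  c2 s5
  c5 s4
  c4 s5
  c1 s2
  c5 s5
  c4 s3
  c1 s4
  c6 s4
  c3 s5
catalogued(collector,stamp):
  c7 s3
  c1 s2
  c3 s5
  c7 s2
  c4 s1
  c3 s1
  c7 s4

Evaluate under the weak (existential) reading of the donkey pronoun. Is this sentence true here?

"it" takes "a stamp" as antecedent — a donkey pronoun bound across the clause boundary.
Truth condition: for no (c,s) with acquired(c,s) does catalogued(c,s) hold.
Restrictor pairs — does the scope hold? (c1,s2):holds  (c1,s4):fails  (c2,s5):fails  (c3,s1):holds  (c3,s2):fails  (c3,s4):fails  (c3,s5):holds  (c4,s3):fails  (c4,s5):fails  (c5,s1):fails  (c5,s3):fails  (c5,s4):fails  (c5,s5):fails  (c6,s4):fails  (c6,s5):fails  (c7,s2):holds  (c7,s3):holds
Scope holds for 5 pair(s), so the sentence is false.

False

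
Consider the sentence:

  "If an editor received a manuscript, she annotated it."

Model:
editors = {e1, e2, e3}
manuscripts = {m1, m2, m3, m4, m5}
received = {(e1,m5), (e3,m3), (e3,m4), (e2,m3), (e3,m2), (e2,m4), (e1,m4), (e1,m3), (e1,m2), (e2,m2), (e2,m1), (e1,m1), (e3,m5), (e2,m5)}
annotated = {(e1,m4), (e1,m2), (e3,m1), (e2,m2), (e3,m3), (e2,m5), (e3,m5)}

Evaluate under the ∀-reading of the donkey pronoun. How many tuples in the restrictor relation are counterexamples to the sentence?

8

"it" takes "a manuscript" as antecedent — a donkey pronoun bound across the clause boundary.
Strong reading: for every (e,m) with received(e,m), annotated(e,m).
Restrictor pairs: (e1,m1) ✗  (e1,m2) ✓  (e1,m3) ✗  (e1,m4) ✓  (e1,m5) ✗  (e2,m1) ✗  (e2,m2) ✓  (e2,m3) ✗  (e2,m4) ✗  (e2,m5) ✓  (e3,m2) ✗  (e3,m3) ✓  (e3,m4) ✗  (e3,m5) ✓
Counterexamples (restrictor pairs failing the scope): 8.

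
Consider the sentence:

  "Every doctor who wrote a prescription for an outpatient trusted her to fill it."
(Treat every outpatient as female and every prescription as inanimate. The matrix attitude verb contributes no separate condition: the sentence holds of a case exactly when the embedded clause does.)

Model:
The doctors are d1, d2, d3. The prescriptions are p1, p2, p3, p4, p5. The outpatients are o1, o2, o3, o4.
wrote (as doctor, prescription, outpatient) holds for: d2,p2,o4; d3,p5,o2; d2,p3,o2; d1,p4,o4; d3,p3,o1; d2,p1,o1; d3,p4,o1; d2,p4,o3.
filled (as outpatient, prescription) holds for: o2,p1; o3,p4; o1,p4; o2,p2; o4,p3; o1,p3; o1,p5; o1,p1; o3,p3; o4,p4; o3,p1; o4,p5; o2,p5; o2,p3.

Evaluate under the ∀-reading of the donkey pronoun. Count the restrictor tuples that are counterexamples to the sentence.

"her" takes "an outpatient" as antecedent and "it" takes "a prescription"; both are donkey pronouns co-varying with the restrictor.
Strong reading: for every (d,p,o) with wrote(d,p,o), filled(o,p).
Restrictor triples: (d1,p4,o4)→filled(o4,p4) ✓  (d2,p1,o1)→filled(o1,p1) ✓  (d2,p2,o4)→filled(o4,p2) ✗  (d2,p3,o2)→filled(o2,p3) ✓  (d2,p4,o3)→filled(o3,p4) ✓  (d3,p3,o1)→filled(o1,p3) ✓  (d3,p4,o1)→filled(o1,p4) ✓  (d3,p5,o2)→filled(o2,p5) ✓
Counterexamples (restrictor triples failing the scope): 1.

1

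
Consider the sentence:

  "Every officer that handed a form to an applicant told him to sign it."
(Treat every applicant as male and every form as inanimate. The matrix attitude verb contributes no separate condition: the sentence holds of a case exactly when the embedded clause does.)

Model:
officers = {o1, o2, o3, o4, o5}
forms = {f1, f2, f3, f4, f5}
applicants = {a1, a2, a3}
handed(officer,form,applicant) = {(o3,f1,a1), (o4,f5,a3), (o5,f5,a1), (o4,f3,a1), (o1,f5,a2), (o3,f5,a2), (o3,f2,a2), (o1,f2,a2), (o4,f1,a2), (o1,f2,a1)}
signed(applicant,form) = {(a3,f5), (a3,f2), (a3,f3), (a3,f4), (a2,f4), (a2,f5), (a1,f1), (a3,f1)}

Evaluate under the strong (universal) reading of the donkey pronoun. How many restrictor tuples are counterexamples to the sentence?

"him" takes "an applicant" as antecedent and "it" takes "a form"; both are donkey pronouns co-varying with the restrictor.
Strong reading: for every (o,f,a) with handed(o,f,a), signed(a,f).
Restrictor triples: (o1,f2,a1)→signed(a1,f2) ✗  (o1,f2,a2)→signed(a2,f2) ✗  (o1,f5,a2)→signed(a2,f5) ✓  (o3,f1,a1)→signed(a1,f1) ✓  (o3,f2,a2)→signed(a2,f2) ✗  (o3,f5,a2)→signed(a2,f5) ✓  (o4,f1,a2)→signed(a2,f1) ✗  (o4,f3,a1)→signed(a1,f3) ✗  (o4,f5,a3)→signed(a3,f5) ✓  (o5,f5,a1)→signed(a1,f5) ✗
Counterexamples (restrictor triples failing the scope): 6.

6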